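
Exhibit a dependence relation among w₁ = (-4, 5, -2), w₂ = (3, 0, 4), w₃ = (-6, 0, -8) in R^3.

Set up α₁w₁ + … + α₃w₃ = 0 and solve the homogeneous system.
One solution (up to scaling) is (0, 2, 1).

2w₂ + w₃ = 0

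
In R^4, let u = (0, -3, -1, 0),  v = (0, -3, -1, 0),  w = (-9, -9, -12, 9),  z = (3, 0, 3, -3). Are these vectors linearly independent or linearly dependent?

Two of the vectors are equal, giving an immediate dependence.

linearly dependent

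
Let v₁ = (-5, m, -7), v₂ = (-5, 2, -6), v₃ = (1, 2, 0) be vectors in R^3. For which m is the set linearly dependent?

m = 4

Place the vectors as rows of a 3×3 matrix; dependence ⇔ determinant zero.
Cofactor expansion gives det = 24 - 6*m.
Solving 24 - 6*m = 0 yields m = 4.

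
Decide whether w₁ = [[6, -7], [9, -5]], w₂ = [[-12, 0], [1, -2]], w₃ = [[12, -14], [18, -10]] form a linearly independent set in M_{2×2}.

Take coordinates with respect to the standard basis {E₁₁, E₁₂, E₂₁, E₂₂}.
Place the vectors as rows of a 3×4 matrix and reduce to echelon form.
The reduction yields 2 nonzero rows, so the rank is 2.
Since rank 2 < 3, the set is linearly dependent.

linearly dependent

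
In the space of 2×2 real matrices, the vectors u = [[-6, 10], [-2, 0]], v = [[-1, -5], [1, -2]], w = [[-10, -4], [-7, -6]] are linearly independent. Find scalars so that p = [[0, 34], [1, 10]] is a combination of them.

p = 2u - 2v - w

Identify each element with its coordinate vector in ℝ⁴ via {E₁₁, E₁₂, E₂₁, E₂₂}.
Write p = α₁u + … + α₃w and equate components.
Row-reducing the augmented matrix gives the unique coefficients (α₁, α₂, α₃) = (2, -2, -1).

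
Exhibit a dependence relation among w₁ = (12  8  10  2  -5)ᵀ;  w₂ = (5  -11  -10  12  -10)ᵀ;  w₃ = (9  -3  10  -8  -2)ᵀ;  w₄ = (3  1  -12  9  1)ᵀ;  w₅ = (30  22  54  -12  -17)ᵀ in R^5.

Solve the homogeneous system with w₁, w₂, w₃, w₄, w₅ as columns by row-reducing the coefficient matrix.
One solution (up to scaling) is (3, 0, 0, -2, -1).

3w₁ - 2w₄ - w₅ = 0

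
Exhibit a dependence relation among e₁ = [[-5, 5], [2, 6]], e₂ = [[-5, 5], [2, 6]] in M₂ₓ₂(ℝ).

Pass to coordinate vectors relative to the basis {E₁₁, E₁₂, E₂₁, E₂₂}.
Solve the homogeneous system with e₁, e₂ as columns by row-reducing the coefficient matrix.
A generator of the null space is (1, -1).

e₁ - e₂ = 0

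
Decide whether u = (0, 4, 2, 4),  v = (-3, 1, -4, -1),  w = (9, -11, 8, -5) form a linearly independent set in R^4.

Place the vectors as rows of a 3×4 matrix and reduce to echelon form.
The reduction yields 2 nonzero rows, so the rank is 2.
Since rank 2 < 3, the set is linearly dependent.

linearly dependent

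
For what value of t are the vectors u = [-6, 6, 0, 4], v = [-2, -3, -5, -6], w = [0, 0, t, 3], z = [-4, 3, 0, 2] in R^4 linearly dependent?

Place the vectors as rows of a 4×4 matrix; dependence ⇔ determinant zero.
The determinant works out to 24*t - 90.
Solving 24*t - 90 = 0 yields t = 15/4.

t = 15/4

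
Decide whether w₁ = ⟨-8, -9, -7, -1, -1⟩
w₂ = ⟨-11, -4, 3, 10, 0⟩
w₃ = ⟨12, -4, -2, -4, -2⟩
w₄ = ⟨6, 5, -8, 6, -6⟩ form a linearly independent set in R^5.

Place the vectors as rows of a 4×5 matrix and reduce to echelon form.
The reduction yields 4 nonzero rows, so the rank is 4.
Since rank = 4 (the number of vectors), the set is linearly independent.

linearly independent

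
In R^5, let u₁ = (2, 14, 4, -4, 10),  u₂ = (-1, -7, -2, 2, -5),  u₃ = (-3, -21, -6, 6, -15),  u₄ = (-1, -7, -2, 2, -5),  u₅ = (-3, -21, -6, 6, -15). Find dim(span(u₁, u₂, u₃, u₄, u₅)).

Apply Gaussian elimination to the matrix whose rows are u₁, u₂, u₃, u₄, u₅.
Exactly 1 pivot survives; hence the rank is 1.

1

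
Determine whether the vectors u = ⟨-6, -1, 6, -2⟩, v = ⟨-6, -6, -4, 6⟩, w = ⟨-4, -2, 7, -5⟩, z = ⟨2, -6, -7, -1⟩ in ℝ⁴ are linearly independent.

Form the 4×4 matrix with these as columns; its determinant is -672.
A nonzero determinant means the columns are linearly independent.

linearly independent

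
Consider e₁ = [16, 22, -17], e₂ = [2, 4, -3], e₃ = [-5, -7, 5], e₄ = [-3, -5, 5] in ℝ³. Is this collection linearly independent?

linearly dependent

There are 4 vectors in a 3-dimensional space, so they cannot be linearly independent.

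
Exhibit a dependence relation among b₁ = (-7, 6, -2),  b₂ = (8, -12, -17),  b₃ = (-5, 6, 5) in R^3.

Write the vectors as columns of a matrix and find a nonzero vector in its null space.
The free variable yields coefficients (1, -1, -3) (any nonzero multiple also works).

b₁ - b₂ - 3b₃ = 0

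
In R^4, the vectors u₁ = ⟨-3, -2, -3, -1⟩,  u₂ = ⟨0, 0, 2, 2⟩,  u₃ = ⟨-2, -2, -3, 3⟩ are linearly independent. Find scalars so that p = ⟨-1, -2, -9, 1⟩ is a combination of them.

p = -u₁ - 3u₂ + 2u₃

Set up the augmented matrix [u₁ | u₂ | u₃ | p] and row-reduce.
Row-reducing the augmented matrix gives the unique coefficients (c₁, c₂, c₃) = (-1, -3, 2).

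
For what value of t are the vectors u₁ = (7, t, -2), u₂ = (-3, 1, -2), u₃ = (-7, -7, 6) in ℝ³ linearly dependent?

t = 7/2

The set is linearly dependent precisely when det[u₁; u₂; u₃] = 0.
Cofactor expansion gives det = 32*t - 112.
This vanishes exactly when t = 7/2.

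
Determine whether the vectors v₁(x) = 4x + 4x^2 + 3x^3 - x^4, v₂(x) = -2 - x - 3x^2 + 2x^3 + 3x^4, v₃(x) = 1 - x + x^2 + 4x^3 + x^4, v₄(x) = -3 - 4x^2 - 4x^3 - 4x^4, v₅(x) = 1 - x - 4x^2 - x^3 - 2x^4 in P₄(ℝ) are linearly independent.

Take coordinates with respect to the standard basis {1, x, …, x^4}.
Form the 5×5 matrix with these as columns; its determinant is 1108.
A nonzero determinant means the columns are linearly independent.

linearly independent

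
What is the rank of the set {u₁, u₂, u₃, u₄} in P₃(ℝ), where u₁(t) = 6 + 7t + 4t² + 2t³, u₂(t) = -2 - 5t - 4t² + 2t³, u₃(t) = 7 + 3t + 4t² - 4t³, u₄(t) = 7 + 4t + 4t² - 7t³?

rank 4

Pass to coordinate vectors with respect to the basis {1, t, …, t³}.
Put the 4×4 matrix [u₁|u₂|u₃|u₄] into echelon form.
Reduction leaves 4 leading entries, giving rank 4.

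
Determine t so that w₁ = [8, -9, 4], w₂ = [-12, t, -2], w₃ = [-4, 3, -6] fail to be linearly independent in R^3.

The set is linearly dependent precisely when det[w₁; w₂; w₃] = 0.
The determinant works out to 480 - 32*t.
This vanishes exactly when t = 15.

t = 15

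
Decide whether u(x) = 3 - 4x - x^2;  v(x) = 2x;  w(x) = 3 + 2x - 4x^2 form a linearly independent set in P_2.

linearly independent

Write each element as a coordinate vector in ℝ³ using {1, x, x^2}.
Row-reduce the matrix whose columns are u, v, w.
The reduction yields 3 nonzero rows, so the rank is 3.
Since rank = 3 (the number of vectors), the set is linearly independent.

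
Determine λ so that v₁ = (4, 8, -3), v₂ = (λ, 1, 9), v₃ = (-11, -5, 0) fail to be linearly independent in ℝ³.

λ = 43

Dependence holds iff the 3×3 matrix [v₁ v₂ v₃] is singular.
Expanding, det = 15*λ - 645.
This vanishes exactly when λ = 43.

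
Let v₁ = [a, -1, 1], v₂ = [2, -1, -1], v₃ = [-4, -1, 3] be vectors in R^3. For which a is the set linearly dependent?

a = -1

Dependence holds iff the 3×3 matrix [v₁ v₂ v₃] is singular.
Expanding, det = -4*a - 4.
This vanishes exactly when a = -1.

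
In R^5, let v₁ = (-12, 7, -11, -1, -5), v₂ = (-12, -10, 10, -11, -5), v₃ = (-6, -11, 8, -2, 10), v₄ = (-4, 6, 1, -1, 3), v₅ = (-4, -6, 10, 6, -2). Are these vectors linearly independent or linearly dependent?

Row-reduce the matrix whose columns are v₁, v₂, v₃, v₄, v₅.
The reduction yields 5 nonzero rows, so the rank is 5.
Since rank = 5 (the number of vectors), the set is linearly independent.

linearly independent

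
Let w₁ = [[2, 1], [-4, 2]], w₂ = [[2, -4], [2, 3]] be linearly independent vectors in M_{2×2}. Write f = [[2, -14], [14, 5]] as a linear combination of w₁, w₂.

f = -2w₁ + 3w₂

Identify each element with its coordinate vector in ℝ⁴ via {E₁₁, E₁₂, E₂₁, E₂₂}.
Since w₁, w₂ are independent, the coefficients expressing f are uniquely determined by a linear system.
The system has the unique solution (α₁, α₂) = (-2, 3).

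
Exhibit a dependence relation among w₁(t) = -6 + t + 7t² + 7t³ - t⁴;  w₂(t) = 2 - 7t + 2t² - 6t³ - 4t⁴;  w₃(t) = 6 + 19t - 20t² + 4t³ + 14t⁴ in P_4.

2w₁ + 3w₂ + w₃ = 0

Take coordinates with respect to {1, t, …, t⁴}.
Set up α₁w₁ + … + α₃w₃ = 0 and solve the homogeneous system.
A generator of the null space is (2, 3, 1).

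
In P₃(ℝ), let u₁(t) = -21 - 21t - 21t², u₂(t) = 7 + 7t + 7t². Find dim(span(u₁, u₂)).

1

Use coordinates relative to {1, t, …, t³}.
Row-reduce the 2×4 matrix with these as rows.
The echelon form has 1 nonzero row, so the rank is 1.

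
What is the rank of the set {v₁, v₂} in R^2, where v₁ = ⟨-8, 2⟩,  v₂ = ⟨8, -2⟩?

1

Apply Gaussian elimination to the matrix whose rows are v₁, v₂.
Exactly 1 pivot survives; hence the rank is 1.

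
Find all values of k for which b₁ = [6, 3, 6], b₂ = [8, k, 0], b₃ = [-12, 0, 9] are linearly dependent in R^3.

The set is linearly dependent precisely when det[b₁; b₂; b₃] = 0.
Cofactor expansion gives det = 126*k - 216.
Setting this to zero gives k = 12/7.

k = 12/7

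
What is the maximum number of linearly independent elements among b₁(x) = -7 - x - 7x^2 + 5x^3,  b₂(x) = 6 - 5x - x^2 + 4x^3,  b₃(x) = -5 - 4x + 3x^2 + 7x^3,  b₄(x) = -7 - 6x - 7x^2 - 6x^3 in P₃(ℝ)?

4

Pass to coordinate vectors with respect to the basis {1, x, …, x^3}.
Form the matrix with b₁, b₂, b₃, b₄ as columns and reduce.
Reduction leaves 4 leading entries, giving rank 4.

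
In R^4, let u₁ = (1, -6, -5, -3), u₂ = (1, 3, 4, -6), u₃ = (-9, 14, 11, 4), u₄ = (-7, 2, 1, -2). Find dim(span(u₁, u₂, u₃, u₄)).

Put the 4×4 matrix [u₁|u₂|u₃|u₄] into echelon form.
Reduction leaves 3 leading entries, giving rank 3.

dim = 3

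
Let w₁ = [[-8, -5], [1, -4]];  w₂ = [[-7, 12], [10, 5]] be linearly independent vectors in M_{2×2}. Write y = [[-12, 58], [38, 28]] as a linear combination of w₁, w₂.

Identify each element with its coordinate vector in ℝ⁴ via {E₁₁, E₁₂, E₂₁, E₂₂}.
Since w₁, w₂ are independent, the coefficients expressing y are uniquely determined by a linear system.
The system has the unique solution (α₁, α₂) = (-2, 4).

y = -2w₁ + 4w₂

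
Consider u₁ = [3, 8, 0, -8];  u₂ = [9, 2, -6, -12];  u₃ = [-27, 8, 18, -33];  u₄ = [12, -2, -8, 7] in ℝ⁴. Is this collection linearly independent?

linearly dependent

The matrix [u₁|u₂|u₃|u₄] has determinant 0.
A zero determinant means the columns are linearly dependent.
Indeed u₂ - u₃ - 3u₄ = 0.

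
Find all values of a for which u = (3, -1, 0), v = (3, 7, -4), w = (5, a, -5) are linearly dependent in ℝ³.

Dependence holds iff the 3×3 matrix [u v w] is singular.
The determinant works out to 12*a - 100.
This vanishes exactly when a = 25/3.

a = 25/3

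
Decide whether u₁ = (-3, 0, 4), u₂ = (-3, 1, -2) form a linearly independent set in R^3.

linearly independent

Place the vectors as rows of a 2×3 matrix and reduce to echelon form.
The reduction yields 2 nonzero rows, so the rank is 2.
Since rank = 2 (the number of vectors), the set is linearly independent.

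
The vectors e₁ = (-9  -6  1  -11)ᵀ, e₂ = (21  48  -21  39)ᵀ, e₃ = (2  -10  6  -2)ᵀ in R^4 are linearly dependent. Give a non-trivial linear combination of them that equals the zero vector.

Row-reduce the matrix with e₁, e₂, e₃ as columns; the null space gives the coefficients.
A generator of the null space is (3, 1, 3).

3e₁ + e₂ + 3e₃ = 0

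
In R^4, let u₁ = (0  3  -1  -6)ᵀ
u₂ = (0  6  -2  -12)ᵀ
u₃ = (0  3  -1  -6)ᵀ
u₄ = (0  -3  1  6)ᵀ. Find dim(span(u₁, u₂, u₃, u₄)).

1

Row-reduce the 4×4 matrix with these as rows.
The echelon form has 1 nonzero row, so the rank is 1.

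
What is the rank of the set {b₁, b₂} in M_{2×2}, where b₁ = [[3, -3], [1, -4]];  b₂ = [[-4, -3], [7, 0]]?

Use coordinates relative to {E₁₁, E₁₂, E₂₁, E₂₂}.
Put the 4×2 matrix [b₁|b₂] into echelon form.
Exactly 2 pivots survive; hence the rank is 2.

rank 2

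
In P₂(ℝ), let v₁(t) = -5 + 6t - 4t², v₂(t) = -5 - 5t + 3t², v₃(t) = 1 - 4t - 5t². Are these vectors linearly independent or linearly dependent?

linearly independent

Write each element as a coordinate vector in ℝ³ using {1, t, t²}.
Row-reduce the matrix whose columns are v₁, v₂, v₃.
The reduction yields 3 nonzero rows, so the rank is 3.
Since rank = 3 (the number of vectors), the set is linearly independent.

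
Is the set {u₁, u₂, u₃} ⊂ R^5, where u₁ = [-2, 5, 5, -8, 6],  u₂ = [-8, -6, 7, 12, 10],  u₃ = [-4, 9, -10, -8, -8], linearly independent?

Row-reduce the matrix whose columns are u₁, u₂, u₃.
The reduction yields 3 nonzero rows, so the rank is 3.
Since rank = 3 (the number of vectors), the set is linearly independent.

linearly independent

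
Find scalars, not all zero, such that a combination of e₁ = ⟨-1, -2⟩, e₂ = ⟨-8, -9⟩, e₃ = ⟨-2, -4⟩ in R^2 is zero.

2e₁ - e₃ = 0

Set up α₁e₁ + … + α₃e₃ = 0 and solve the homogeneous system.
One solution (up to scaling) is (2, 0, -1).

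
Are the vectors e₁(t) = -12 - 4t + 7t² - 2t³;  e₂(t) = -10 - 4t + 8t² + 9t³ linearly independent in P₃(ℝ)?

linearly independent

Write each element as a coordinate vector in ℝ⁴ using {1, t, …, t³}.
Row-reduce the matrix whose columns are e₁, e₂.
The reduction yields 2 nonzero rows, so the rank is 2.
Since rank = 2 (the number of vectors), the set is linearly independent.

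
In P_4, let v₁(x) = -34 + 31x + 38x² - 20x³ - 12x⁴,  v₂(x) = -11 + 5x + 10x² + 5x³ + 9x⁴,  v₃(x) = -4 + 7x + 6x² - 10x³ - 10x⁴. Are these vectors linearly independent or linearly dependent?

linearly dependent

Write each element as a coordinate vector in ℝ⁵ using {1, x, …, x⁴}.
Place the vectors as rows of a 3×5 matrix and reduce to echelon form.
The reduction yields 2 nonzero rows, so the rank is 2.
Since rank 2 < 3, the set is linearly dependent.
Indeed v₁ - 2v₂ - 3v₃ = 0.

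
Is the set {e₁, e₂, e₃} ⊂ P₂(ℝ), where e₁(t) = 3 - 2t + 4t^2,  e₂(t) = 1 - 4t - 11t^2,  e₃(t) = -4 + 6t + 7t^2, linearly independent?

linearly dependent

Write each element as a coordinate vector in ℝ³ using {1, t, t^2}.
Place the vectors as rows of a 3×3 matrix and reduce to echelon form.
The reduction yields 2 nonzero rows, so the rank is 2.
Since rank 2 < 3, the set is linearly dependent.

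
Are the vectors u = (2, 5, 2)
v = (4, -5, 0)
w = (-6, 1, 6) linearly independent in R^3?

linearly independent

Row-reduce the matrix whose columns are u, v, w.
The reduction yields 3 nonzero rows, so the rank is 3.
Since rank = 3 (the number of vectors), the set is linearly independent.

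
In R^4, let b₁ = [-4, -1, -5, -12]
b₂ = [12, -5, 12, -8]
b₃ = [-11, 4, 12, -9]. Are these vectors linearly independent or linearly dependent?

Row-reduce the matrix whose columns are b₁, b₂, b₃.
The reduction yields 3 nonzero rows, so the rank is 3.
Since rank = 3 (the number of vectors), the set is linearly independent.

linearly independent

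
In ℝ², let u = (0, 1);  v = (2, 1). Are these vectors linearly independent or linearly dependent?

linearly independent

Form the 2×2 matrix with these as columns; its determinant is -2.
A nonzero determinant means the columns are linearly independent.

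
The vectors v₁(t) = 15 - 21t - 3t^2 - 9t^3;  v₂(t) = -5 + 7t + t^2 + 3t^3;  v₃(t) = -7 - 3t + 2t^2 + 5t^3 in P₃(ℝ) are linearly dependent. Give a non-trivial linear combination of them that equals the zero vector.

Write each element as a vector in ℝ⁴ using {1, t, …, t^3}.
Solve the homogeneous system with v₁, v₂, v₃ as columns by row-reducing the coefficient matrix.
One solution (up to scaling) is (1, 3, 0).

v₁ + 3v₂ = 0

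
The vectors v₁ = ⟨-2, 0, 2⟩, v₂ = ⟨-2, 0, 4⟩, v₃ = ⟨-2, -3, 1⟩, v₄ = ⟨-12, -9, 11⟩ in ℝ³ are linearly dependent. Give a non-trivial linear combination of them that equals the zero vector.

Row-reduce the matrix with v₁, v₂, v₃, v₄ as columns; the null space gives the coefficients.
The free variable yields coefficients (2, 1, 3, -1) (any nonzero multiple also works).

2v₁ + v₂ + 3v₃ - v₄ = 0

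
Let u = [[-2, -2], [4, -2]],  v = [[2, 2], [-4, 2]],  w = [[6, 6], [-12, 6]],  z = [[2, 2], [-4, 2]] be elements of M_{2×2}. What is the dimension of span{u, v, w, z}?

Use coordinates relative to {E₁₁, E₁₂, E₂₁, E₂₂}.
Row-reduce the 4×4 matrix with these as rows.
Exactly 1 pivot survives; hence the rank is 1.

1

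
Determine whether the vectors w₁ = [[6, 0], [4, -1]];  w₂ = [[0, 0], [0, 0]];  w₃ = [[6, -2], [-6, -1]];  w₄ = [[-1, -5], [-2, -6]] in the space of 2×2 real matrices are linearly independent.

linearly dependent

Write each element as a coordinate vector in ℝ⁴ using {E₁₁, E₁₂, E₂₁, E₂₂}.
One of the vectors is the zero vector, so the set is linearly dependent.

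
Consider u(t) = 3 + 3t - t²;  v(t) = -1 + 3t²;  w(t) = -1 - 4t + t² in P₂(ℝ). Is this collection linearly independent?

Take coordinates with respect to the standard basis {1, t, t²}.
The matrix [u|v|w] has determinant 26.
A nonzero determinant means the columns are linearly independent.

linearly independent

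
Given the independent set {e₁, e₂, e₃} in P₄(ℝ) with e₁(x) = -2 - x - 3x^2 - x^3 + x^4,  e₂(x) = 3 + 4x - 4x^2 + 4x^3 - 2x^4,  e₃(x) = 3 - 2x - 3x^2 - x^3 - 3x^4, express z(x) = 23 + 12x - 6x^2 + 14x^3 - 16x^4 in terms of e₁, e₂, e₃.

z = -4e₁ + 3e₂ + 2e₃

Work in coordinates with respect to the standard basis {1, x, …, x^4}.
Since e₁, e₂, e₃ are independent, the coefficients expressing z are uniquely determined by a linear system.
Back-substitution yields (c₁, c₂, c₃) = (-4, 3, 2).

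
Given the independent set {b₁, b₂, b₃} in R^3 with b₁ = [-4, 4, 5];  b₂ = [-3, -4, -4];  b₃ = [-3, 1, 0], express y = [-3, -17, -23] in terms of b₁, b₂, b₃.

y = -3b₁ + 2b₂ + 3b₃

Since b₁, b₂, b₃ are independent, the coefficients expressing y are uniquely determined by a linear system.
Row-reducing the augmented matrix gives the unique coefficients (α₁, α₂, α₃) = (-3, 2, 3).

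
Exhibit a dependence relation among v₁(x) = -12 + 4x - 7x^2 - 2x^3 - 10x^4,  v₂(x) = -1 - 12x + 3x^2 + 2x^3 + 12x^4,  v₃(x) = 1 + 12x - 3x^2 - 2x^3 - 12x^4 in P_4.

v₂ + v₃ = 0

Write each element as a vector in ℝ⁵ using {1, x, …, x^4}.
Set up α₁v₁ + … + α₃v₃ = 0 and solve the homogeneous system.
The free variable yields coefficients (0, 1, 1) (any nonzero multiple also works).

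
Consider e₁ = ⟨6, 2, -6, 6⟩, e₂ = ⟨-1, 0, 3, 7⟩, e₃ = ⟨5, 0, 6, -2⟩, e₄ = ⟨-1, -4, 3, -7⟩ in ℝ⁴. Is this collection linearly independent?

Row-reduce the matrix whose columns are e₁, e₂, e₃, e₄.
The reduction yields 4 nonzero rows, so the rank is 4.
Since rank = 4 (the number of vectors), the set is linearly independent.

linearly independent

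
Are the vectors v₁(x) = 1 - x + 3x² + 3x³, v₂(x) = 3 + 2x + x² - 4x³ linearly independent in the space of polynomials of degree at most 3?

linearly independent

Write each element as a coordinate vector in ℝ⁴ using {1, x, …, x³}.
Row-reduce the matrix whose columns are v₁, v₂.
The reduction yields 2 nonzero rows, so the rank is 2.
Since rank = 2 (the number of vectors), the set is linearly independent.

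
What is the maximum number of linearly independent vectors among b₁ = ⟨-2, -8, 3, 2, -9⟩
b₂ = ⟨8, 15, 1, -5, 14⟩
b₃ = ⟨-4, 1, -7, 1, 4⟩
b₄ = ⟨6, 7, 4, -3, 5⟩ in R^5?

2

Form the matrix with b₁, b₂, b₃, b₄ as columns and reduce.
There are 2 pivot columns, so rank = 2.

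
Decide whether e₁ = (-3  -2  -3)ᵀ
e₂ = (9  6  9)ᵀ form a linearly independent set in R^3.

linearly dependent

Place the vectors as rows of a 2×3 matrix and reduce to echelon form.
The reduction yields 1 nonzero row, so the rank is 1.
Since rank 1 < 2, the set is linearly dependent.
Indeed 3e₁ + e₂ = 0.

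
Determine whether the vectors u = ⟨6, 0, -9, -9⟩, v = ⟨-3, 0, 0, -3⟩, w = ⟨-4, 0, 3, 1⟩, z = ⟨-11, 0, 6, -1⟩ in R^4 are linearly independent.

linearly dependent

The matrix [u|v|w|z] has determinant 0.
A zero determinant means the columns are linearly dependent.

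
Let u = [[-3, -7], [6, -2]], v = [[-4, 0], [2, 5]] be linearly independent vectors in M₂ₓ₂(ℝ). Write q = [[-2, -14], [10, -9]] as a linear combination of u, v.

Identify each element with its coordinate vector in ℝ⁴ via {E₁₁, E₁₂, E₂₁, E₂₂}.
Write q = α₁u + α₂v and equate components.
Row-reducing the augmented matrix gives the unique coefficients (α₁, α₂) = (2, -1).

q = 2u - v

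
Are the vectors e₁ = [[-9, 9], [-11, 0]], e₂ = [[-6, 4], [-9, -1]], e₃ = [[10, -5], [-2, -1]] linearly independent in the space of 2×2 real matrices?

linearly independent

Take coordinates with respect to the standard basis {E₁₁, E₁₂, E₂₁, E₂₂}.
Place the vectors as rows of a 3×4 matrix and reduce to echelon form.
The reduction yields 3 nonzero rows, so the rank is 3.
Since rank = 3 (the number of vectors), the set is linearly independent.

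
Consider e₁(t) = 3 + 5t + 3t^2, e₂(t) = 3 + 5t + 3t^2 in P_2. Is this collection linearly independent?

linearly dependent

Take coordinates with respect to the standard basis {1, t, t^2}.
Two of the vectors are equal, giving an immediate dependence.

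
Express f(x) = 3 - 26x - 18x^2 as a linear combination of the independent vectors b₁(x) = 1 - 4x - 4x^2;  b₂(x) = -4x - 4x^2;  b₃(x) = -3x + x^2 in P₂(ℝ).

Take coordinate vectors relative to {1, x, x^2}.
Since b₁, b₂, b₃ are independent, the coefficients expressing f are uniquely determined by a linear system.
The system has the unique solution (a₁, a₂, a₃) = (3, 2, 2).

f = 3b₁ + 2b₂ + 2b₃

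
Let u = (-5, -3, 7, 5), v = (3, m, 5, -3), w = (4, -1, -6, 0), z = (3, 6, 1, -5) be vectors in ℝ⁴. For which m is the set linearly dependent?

The set is linearly dependent precisely when det[u; v; w; z] = 0.
Cofactor expansion gives det = 100*m - 640.
This vanishes exactly when m = 32/5.

m = 32/5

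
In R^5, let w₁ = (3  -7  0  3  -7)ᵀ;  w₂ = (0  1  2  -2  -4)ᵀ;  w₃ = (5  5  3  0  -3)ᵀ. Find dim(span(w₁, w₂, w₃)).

Put the 5×3 matrix [w₁|w₂|w₃] into echelon form.
The echelon form has 3 nonzero rows, so the rank is 3.

3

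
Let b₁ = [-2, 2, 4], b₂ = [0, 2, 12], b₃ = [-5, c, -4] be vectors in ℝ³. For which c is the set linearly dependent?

c = 8/3

Place the vectors as rows of a 3×3 matrix; dependence ⇔ determinant zero.
Expanding, det = 24*c - 64.
This vanishes exactly when c = 8/3.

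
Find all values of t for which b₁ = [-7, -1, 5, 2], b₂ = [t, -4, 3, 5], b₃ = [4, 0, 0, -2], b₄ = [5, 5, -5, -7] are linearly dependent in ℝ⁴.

The vectors are dependent exactly when the determinant of the matrix with rows b₁, b₂, b₃, b₄ vanishes.
Cofactor expansion gives det = 40*t + 64.
This vanishes exactly when t = -8/5.

t = -8/5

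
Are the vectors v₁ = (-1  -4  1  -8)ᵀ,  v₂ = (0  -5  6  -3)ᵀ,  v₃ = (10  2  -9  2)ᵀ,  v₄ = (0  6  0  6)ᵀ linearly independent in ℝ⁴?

linearly independent

Row-reduce the matrix whose columns are v₁, v₂, v₃, v₄.
The reduction yields 4 nonzero rows, so the rank is 4.
Since rank = 4 (the number of vectors), the set is linearly independent.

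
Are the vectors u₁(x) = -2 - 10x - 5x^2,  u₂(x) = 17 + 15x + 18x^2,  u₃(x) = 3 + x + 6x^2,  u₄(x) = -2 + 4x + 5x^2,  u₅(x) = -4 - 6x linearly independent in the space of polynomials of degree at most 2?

Take coordinates with respect to the standard basis {1, x, x^2}.
There are 5 vectors in a 3-dimensional space, so they cannot be linearly independent.

linearly dependent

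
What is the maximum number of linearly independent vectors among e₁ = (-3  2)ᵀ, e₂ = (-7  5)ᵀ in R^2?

2

Row-reduce the 2×2 matrix with these as rows.
Reduction leaves 2 leading entries, giving rank 2.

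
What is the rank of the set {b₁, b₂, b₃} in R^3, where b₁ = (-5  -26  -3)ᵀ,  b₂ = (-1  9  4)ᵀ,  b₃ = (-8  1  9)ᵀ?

2

Form the matrix with b₁, b₂, b₃ as columns and reduce.
Exactly 2 pivots survive; hence the rank is 2.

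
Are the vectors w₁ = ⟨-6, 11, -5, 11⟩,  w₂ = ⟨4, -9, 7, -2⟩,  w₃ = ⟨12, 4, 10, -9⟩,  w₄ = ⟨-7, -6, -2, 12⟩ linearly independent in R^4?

Place the vectors as rows of a 4×4 matrix and reduce to echelon form.
The reduction yields 4 nonzero rows, so the rank is 4.
Since rank = 4 (the number of vectors), the set is linearly independent.

linearly independent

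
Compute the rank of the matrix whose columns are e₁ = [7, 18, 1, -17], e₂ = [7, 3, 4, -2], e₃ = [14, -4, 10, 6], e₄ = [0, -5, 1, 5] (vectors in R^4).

2

Apply Gaussian elimination to the matrix whose rows are e₁, e₂, e₃, e₄.
Reduction leaves 2 leading entries, giving rank 2.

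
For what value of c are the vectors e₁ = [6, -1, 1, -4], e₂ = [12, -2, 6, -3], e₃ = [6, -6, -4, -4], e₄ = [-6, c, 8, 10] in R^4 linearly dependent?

c = 26/5

The set is linearly dependent precisely when det[e₁; e₂; e₃; e₄] = 0.
Expanding, det = 150*c - 780.
This vanishes exactly when c = 26/5.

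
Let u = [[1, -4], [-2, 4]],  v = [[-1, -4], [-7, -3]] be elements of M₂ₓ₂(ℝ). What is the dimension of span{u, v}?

Use coordinates relative to {E₁₁, E₁₂, E₂₁, E₂₂}.
Row-reduce the 2×4 matrix with these as rows.
The echelon form has 2 nonzero rows, so the rank is 2.

dim = 2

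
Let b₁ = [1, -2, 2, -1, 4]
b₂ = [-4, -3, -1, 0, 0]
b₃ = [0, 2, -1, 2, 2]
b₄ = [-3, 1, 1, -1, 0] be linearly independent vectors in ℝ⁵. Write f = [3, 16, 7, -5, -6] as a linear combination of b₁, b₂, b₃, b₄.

f = -b₁ - 4b₂ - b₃ + 4b₄

Solve the system with b₁, b₂, b₃, b₄ as columns and f as the right-hand side.
The system has the unique solution (α₁, …, α₄) = (-1, -4, -1, 4).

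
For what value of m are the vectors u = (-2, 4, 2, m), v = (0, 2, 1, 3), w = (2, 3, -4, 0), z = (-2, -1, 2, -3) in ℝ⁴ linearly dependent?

Place the vectors as rows of a 4×4 matrix; dependence ⇔ determinant zero.
The determinant works out to -12*m - 6.
Setting this to zero gives m = -1/2.

m = -1/2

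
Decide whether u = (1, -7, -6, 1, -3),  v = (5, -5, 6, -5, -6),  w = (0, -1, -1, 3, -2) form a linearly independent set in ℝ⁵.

Row-reduce the matrix whose columns are u, v, w.
The reduction yields 3 nonzero rows, so the rank is 3.
Since rank = 3 (the number of vectors), the set is linearly independent.

linearly independent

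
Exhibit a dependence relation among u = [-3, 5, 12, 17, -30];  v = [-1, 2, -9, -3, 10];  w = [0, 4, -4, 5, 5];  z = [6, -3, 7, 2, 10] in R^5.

u + 3v - 2w + z = 0

Row-reduce the matrix with u, v, w, z as columns; the null space gives the coefficients.
One solution (up to scaling) is (1, 3, -2, 1).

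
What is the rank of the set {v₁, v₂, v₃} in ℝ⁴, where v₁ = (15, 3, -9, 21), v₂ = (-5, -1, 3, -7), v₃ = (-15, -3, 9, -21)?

Apply Gaussian elimination to the matrix whose rows are v₁, v₂, v₃.
Reduction leaves 1 leading entry, giving rank 1.

rank 1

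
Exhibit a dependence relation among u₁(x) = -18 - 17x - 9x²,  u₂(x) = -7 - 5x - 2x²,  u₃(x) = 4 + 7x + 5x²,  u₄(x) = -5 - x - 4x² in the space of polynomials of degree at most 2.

Take coordinates with respect to {1, x, x²}.
Set up α₁u₁ + … + α₄u₄ = 0 and solve the homogeneous system.
A generator of the null space is (1, -2, 1, 0).

u₁ - 2u₂ + u₃ = 0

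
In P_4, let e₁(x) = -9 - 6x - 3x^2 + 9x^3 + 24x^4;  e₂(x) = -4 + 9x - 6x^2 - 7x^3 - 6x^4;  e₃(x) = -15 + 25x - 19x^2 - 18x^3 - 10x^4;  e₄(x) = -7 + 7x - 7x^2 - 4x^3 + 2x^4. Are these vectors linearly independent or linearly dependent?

linearly dependent

Take coordinates with respect to the standard basis {1, x, …, x^4}.
Row-reduce the matrix whose columns are e₁, e₂, e₃, e₄.
The reduction yields 2 nonzero rows, so the rank is 2.
Since rank 2 < 4, the set is linearly dependent.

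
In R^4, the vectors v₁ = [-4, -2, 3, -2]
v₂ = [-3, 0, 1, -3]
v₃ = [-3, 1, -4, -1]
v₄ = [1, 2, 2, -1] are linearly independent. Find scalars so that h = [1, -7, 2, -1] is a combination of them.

h = -2v₁ + 4v₂ - 3v₃ - 4v₄

Write h = a₁v₁ + … + a₄v₄ and equate components.
Row-reducing the augmented matrix gives the unique coefficients (a₁, …, a₄) = (-2, 4, -3, -4).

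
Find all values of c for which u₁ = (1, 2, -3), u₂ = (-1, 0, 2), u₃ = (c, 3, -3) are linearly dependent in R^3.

c = 3/4

The set is linearly dependent precisely when det[u₁; u₂; u₃] = 0.
Expanding, det = 4*c - 3.
This vanishes exactly when c = 3/4.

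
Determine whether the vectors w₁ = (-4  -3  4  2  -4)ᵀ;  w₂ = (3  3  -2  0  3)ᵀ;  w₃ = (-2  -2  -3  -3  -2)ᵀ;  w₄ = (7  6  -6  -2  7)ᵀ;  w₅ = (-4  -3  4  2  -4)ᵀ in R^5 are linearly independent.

linearly dependent

Two of the vectors are equal, giving an immediate dependence.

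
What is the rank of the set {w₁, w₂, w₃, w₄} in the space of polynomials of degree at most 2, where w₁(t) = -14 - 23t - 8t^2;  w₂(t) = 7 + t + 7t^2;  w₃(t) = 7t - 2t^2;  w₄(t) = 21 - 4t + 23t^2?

Represent each element by its coordinate vector in ℝ³.
Form the matrix with w₁, w₂, w₃, w₄ as columns and reduce.
Reduction leaves 2 leading entries, giving rank 2.
(With 4 elements in a 3-dimensional space the rank is at most 3.)

rank 2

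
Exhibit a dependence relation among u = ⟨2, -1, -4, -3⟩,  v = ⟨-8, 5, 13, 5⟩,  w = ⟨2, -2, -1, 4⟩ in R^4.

3u + v + w = 0

Set up α₁u + … + α₃w = 0 and solve the homogeneous system.
One solution (up to scaling) is (3, 1, 1).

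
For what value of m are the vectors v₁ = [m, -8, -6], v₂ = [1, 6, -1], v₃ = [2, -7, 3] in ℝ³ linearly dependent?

Dependence holds iff the 3×3 matrix [v₁ v₂ v₃] is singular.
Expanding, det = 11*m + 154.
This vanishes exactly when m = -14.

m = -14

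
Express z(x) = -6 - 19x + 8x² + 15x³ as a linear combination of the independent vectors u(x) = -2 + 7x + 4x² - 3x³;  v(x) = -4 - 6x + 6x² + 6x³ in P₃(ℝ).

Take coordinate vectors relative to {1, x, …, x³}.
Set up the augmented matrix [u | v | z] and row-reduce.
Back-substitution yields (a₁, a₂) = (-1, 2).

z = -u + 2v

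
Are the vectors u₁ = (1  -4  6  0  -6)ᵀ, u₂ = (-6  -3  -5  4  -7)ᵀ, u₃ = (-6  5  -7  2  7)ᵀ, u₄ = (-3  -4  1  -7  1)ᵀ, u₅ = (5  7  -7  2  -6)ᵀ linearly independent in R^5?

Form the 5×5 matrix with these as columns; its determinant is -23740.
A nonzero determinant means the columns are linearly independent.

linearly independent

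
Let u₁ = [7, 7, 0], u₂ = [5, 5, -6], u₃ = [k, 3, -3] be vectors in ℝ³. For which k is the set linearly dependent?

k = 3

The set is linearly dependent precisely when det[u₁; u₂; u₃] = 0.
The determinant works out to 126 - 42*k.
Setting this to zero gives k = 3.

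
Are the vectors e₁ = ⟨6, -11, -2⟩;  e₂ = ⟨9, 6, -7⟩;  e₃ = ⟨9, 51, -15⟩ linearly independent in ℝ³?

linearly dependent

The matrix [e₁|e₂|e₃] has determinant 0.
A zero determinant means the columns are linearly dependent.
Indeed 3e₁ - 3e₂ + e₃ = 0.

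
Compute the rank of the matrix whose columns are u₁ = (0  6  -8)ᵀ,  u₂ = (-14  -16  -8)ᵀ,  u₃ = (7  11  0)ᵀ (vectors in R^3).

Form the matrix with u₁, u₂, u₃ as columns and reduce.
There are 2 pivot columns, so rank = 2.

2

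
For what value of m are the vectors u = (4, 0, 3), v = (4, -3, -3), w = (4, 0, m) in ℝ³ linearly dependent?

Dependence holds iff the 3×3 matrix [u v w] is singular.
Cofactor expansion gives det = 36 - 12*m.
Setting this to zero gives m = 3.

m = 3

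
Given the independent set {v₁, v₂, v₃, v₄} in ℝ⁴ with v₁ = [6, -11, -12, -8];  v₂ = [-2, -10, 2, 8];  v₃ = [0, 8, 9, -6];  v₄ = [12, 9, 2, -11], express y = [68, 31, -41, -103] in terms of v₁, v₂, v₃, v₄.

y = 4v₁ - 4v₂ + v₃ + 3v₄

Set up the augmented matrix [v₁ | v₂ | v₃ | v₄ | y] and row-reduce.
The system has the unique solution (c₁, …, c₄) = (4, -4, 1, 3).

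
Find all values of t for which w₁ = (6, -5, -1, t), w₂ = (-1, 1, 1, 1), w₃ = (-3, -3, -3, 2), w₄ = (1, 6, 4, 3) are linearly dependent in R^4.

Place the vectors as rows of a 4×4 matrix; dependence ⇔ determinant zero.
Cofactor expansion gives det = 12*t + 138.
Setting this to zero gives t = -23/2.

t = -23/2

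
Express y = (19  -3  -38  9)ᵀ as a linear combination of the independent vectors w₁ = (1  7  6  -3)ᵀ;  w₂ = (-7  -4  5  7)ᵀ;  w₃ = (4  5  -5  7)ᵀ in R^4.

Since w₁, w₂, w₃ are independent, the coefficients expressing y are uniquely determined by a linear system.
The system has the unique solution (α₁, α₂, α₃) = (-3, -2, 2).

y = -3w₁ - 2w₂ + 2w₃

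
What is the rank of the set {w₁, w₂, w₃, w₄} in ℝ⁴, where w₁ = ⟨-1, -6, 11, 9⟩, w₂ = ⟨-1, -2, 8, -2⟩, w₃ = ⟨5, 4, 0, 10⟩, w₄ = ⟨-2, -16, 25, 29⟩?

3

Apply Gaussian elimination to the matrix whose rows are w₁, w₂, w₃, w₄.
The echelon form has 3 nonzero rows, so the rank is 3.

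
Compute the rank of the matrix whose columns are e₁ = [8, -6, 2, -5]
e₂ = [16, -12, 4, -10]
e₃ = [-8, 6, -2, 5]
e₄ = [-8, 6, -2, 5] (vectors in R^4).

1

Form the matrix with e₁, e₂, e₃, e₄ as columns and reduce.
The echelon form has 1 nonzero row, so the rank is 1.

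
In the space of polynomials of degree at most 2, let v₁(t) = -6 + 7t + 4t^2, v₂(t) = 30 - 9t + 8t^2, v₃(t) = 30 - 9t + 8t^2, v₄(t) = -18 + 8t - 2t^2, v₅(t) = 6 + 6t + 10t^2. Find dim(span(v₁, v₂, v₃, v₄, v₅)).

Use coordinates relative to {1, t, t^2}.
Apply Gaussian elimination to the matrix whose rows are v₁, v₂, v₃, v₄, v₅.
Reduction leaves 2 leading entries, giving rank 2.
(With 5 elements in a 3-dimensional space the rank is at most 3.)

dim = 2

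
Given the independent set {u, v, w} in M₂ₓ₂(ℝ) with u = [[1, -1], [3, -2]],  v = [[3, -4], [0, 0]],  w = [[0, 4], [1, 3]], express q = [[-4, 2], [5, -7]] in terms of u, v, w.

q = 2u - 2v - w

Work in coordinates with respect to the standard basis {E₁₁, E₁₂, E₂₁, E₂₂}.
Write q = c₁u + … + c₃w and equate components.
Row-reducing the augmented matrix gives the unique coefficients (c₁, c₂, c₃) = (2, -2, -1).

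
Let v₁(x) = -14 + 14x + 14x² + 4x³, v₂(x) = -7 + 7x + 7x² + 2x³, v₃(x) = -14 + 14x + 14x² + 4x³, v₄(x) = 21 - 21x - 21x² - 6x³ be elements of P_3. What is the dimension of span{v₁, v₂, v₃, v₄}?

Use coordinates relative to {1, x, …, x³}.
Form the matrix with v₁, v₂, v₃, v₄ as columns and reduce.
Exactly 1 pivot survives; hence the rank is 1.

dim = 1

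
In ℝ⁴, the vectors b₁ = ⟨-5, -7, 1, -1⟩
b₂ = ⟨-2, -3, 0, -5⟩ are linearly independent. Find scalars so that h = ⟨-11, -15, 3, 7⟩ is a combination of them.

h = 3b₁ - 2b₂

Since b₁, b₂ are independent, the coefficients expressing h are uniquely determined by a linear system.
The system has the unique solution (α₁, α₂) = (3, -2).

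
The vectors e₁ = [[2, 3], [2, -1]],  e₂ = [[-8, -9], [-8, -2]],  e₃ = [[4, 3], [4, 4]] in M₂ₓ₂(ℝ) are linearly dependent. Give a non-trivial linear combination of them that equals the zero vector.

2e₁ + e₂ + e₃ = 0

Take coordinates with respect to {E₁₁, E₁₂, E₂₁, E₂₂}.
Solve the homogeneous system with e₁, e₂, e₃ as columns by row-reducing the coefficient matrix.
One solution (up to scaling) is (2, 1, 1).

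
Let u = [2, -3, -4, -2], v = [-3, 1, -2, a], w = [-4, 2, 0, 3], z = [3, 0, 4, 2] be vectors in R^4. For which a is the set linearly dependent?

a = -7/4

The set is linearly dependent precisely when det[u; v; w; z] = 0.
Cofactor expansion gives det = -8*a - 14.
Setting this to zero gives a = -7/4.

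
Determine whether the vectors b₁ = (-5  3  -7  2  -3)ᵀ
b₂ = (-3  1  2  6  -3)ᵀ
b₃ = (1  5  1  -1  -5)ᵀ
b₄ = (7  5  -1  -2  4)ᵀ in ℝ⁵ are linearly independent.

linearly independent

Row-reduce the matrix whose columns are b₁, b₂, b₃, b₄.
The reduction yields 4 nonzero rows, so the rank is 4.
Since rank = 4 (the number of vectors), the set is linearly independent.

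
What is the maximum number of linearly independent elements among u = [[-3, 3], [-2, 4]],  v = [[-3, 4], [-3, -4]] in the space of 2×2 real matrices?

2

Pass to coordinate vectors with respect to the basis {E₁₁, E₁₂, E₂₁, E₂₂}.
Put the 4×2 matrix [u|v] into echelon form.
Exactly 2 pivots survive; hence the rank is 2.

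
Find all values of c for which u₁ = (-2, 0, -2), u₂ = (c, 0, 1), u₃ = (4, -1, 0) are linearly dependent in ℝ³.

c = 1

The set is linearly dependent precisely when det[u₁; u₂; u₃] = 0.
Expanding, det = 2*c - 2.
Solving 2*c - 2 = 0 yields c = 1.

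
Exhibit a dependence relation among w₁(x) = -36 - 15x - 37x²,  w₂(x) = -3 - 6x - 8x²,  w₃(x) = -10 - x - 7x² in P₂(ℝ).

w₁ - 2w₂ - 3w₃ = 0

Take coordinates with respect to {1, x, x²}.
Row-reduce the matrix with w₁, w₂, w₃ as columns; the null space gives the coefficients.
A generator of the null space is (1, -2, -3).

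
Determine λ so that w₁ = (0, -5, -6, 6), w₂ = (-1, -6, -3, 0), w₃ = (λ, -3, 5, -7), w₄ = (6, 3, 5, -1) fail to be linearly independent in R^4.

The vectors are dependent exactly when the determinant of the matrix with rows w₁, w₂, w₃, w₄ vanishes.
Cofactor expansion gives det = 336 - 105*λ.
This vanishes exactly when λ = 16/5.

λ = 16/5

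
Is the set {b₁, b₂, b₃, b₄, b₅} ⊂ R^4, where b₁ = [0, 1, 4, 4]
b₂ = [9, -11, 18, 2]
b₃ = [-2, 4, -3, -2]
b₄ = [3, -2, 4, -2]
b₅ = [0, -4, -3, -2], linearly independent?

There are 5 vectors in a 4-dimensional space, so they cannot be linearly independent.

linearly dependent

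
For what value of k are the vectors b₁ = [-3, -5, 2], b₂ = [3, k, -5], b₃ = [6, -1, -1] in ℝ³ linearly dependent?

The vectors are dependent exactly when the determinant of the matrix with rows b₁, b₂, b₃ vanishes.
Expanding, det = 144 - 9*k.
Setting this to zero gives k = 16.

k = 16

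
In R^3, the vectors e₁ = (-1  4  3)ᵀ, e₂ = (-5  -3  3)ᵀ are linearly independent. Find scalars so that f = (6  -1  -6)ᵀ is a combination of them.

f = -e₁ - e₂

Write f = c₁e₁ + c₂e₂ and equate components.
Back-substitution yields (c₁, c₂) = (-1, -1).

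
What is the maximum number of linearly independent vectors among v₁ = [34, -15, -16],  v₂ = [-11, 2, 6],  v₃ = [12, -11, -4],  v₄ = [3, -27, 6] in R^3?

2

Put the 3×4 matrix [v₁|v₂|v₃|v₄] into echelon form.
The echelon form has 2 nonzero rows, so the rank is 2.
(With 4 elements in a 3-dimensional space the rank is at most 3.)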